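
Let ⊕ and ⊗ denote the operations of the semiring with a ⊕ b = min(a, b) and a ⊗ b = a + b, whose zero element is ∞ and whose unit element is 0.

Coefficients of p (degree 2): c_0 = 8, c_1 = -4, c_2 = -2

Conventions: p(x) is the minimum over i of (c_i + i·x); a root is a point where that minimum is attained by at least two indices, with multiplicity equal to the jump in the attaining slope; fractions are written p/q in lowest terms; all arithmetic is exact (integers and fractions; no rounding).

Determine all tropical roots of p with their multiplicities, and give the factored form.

hull edge (i=0, c=8) to (i=1, c=-4): slope -12, span 1
hull edge (i=1, c=-4) to (i=2, c=-2): slope 2, span 1
Factored form: p(x) = -2 ⊗ (x ⊕ (-2)) ⊗ (x ⊕ 12)
Answer: roots = -2 (mult 1), 12 (mult 1)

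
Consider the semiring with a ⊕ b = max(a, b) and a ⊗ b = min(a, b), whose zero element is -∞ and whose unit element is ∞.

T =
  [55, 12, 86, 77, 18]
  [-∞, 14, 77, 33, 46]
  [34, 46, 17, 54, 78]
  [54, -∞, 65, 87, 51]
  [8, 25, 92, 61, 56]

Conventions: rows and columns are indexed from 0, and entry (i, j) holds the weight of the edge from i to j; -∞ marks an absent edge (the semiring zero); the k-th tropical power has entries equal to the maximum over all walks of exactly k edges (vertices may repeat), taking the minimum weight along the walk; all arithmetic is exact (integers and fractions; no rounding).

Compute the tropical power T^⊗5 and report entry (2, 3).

T^⊗2:
  [55, 46, 65, 77, 78]
  [34, 46, 46, 54, 77]
  [54, 25, 78, 61, 56]
  [54, 46, 65, 87, 65]
  [54, 46, 61, 61, 78]
T^⊗3:
  [55, 46, 78, 77, 65]
  [54, 46, 77, 61, 56]
  [54, 46, 61, 61, 78]
  [54, 46, 65, 87, 65]
  [54, 46, 78, 61, 61]
T^⊗4:
  [55, 46, 65, 77, 78]
  [54, 46, 61, 61, 77]
  [54, 46, 78, 61, 61]
  [54, 46, 65, 87, 65]
  [54, 46, 61, 61, 78]
T^⊗5:
  [55, 46, 78, 77, 65]
  [54, 46, 77, 61, 61]
  [54, 46, 61, 61, 78]
  [54, 46, 65, 87, 65]
  [54, 46, 78, 61, 61]
Key observation: the optimum is the walk 2->4->2->4->3->3, with weight 78 min 92 min 78 min 61 min 87 = 61.
Optimal value attained by: walk 2->4->2->4->3->3.
Answer: (T^⊗5)[2][3] = 61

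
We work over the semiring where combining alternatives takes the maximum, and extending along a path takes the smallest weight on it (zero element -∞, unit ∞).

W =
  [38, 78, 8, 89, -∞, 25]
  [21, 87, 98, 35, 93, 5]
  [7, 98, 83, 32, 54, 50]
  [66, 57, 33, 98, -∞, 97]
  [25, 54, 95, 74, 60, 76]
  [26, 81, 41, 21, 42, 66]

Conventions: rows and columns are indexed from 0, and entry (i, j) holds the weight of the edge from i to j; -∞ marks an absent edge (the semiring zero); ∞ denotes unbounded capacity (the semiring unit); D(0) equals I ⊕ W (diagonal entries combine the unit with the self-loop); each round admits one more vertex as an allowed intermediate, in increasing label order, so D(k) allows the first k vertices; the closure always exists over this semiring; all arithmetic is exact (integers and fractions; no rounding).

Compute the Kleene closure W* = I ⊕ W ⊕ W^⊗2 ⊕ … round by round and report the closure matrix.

D(0):
  [∞, 78, 8, 89, -∞, 25]
  [21, ∞, 98, 35, 93, 5]
  [7, 98, ∞, 32, 54, 50]
  [66, 57, 33, ∞, -∞, 97]
  [25, 54, 95, 74, ∞, 76]
  [26, 81, 41, 21, 42, ∞]
D(1):
  [∞, 78, 8, 89, -∞, 25]
  [21, ∞, 98, 35, 93, 21]
  [7, 98, ∞, 32, 54, 50]
  [66, 66, 33, ∞, -∞, 97]
  [25, 54, 95, 74, ∞, 76]
  [26, 81, 41, 26, 42, ∞]
D(2):
  [∞, 78, 78, 89, 78, 25]
  [21, ∞, 98, 35, 93, 21]
  [21, 98, ∞, 35, 93, 50]
  [66, 66, 66, ∞, 66, 97]
  [25, 54, 95, 74, ∞, 76]
  [26, 81, 81, 35, 81, ∞]
D(3):
  [∞, 78, 78, 89, 78, 50]
  [21, ∞, 98, 35, 93, 50]
  [21, 98, ∞, 35, 93, 50]
  [66, 66, 66, ∞, 66, 97]
  [25, 95, 95, 74, ∞, 76]
  [26, 81, 81, 35, 81, ∞]
D(4):
  [∞, 78, 78, 89, 78, 89]
  [35, ∞, 98, 35, 93, 50]
  [35, 98, ∞, 35, 93, 50]
  [66, 66, 66, ∞, 66, 97]
  [66, 95, 95, 74, ∞, 76]
  [35, 81, 81, 35, 81, ∞]
D(5):
  [∞, 78, 78, 89, 78, 89]
  [66, ∞, 98, 74, 93, 76]
  [66, 98, ∞, 74, 93, 76]
  [66, 66, 66, ∞, 66, 97]
  [66, 95, 95, 74, ∞, 76]
  [66, 81, 81, 74, 81, ∞]
D(6):
  [∞, 81, 81, 89, 81, 89]
  [66, ∞, 98, 74, 93, 76]
  [66, 98, ∞, 74, 93, 76]
  [66, 81, 81, ∞, 81, 97]
  [66, 95, 95, 74, ∞, 76]
  [66, 81, 81, 74, 81, ∞]
Answer: W* = [[∞, 81, 81, 89, 81, 89], [66, ∞, 98, 74, 93, 76], [66, 98, ∞, 74, 93, 76], [66, 81, 81, ∞, 81, 97], [66, 95, 95, 74, ∞, 76], [66, 81, 81, 74, 81, ∞]]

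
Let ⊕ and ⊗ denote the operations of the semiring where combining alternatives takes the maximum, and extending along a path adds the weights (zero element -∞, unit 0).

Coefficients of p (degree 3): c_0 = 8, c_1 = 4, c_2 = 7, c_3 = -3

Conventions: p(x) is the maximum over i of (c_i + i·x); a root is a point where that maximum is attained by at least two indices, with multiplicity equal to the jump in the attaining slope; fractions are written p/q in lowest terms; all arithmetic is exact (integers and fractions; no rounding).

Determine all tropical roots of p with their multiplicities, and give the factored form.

hull edge (i=0, c=8) to (i=2, c=7): slope -1/2, span 2
hull edge (i=2, c=7) to (i=3, c=-3): slope -10, span 1
Factored form: p(x) = -3 ⊗ (x ⊕ 1/2) ⊗ (x ⊕ 1/2) ⊗ (x ⊕ 10)
Answer: roots = 1/2 (mult 2), 10 (mult 1)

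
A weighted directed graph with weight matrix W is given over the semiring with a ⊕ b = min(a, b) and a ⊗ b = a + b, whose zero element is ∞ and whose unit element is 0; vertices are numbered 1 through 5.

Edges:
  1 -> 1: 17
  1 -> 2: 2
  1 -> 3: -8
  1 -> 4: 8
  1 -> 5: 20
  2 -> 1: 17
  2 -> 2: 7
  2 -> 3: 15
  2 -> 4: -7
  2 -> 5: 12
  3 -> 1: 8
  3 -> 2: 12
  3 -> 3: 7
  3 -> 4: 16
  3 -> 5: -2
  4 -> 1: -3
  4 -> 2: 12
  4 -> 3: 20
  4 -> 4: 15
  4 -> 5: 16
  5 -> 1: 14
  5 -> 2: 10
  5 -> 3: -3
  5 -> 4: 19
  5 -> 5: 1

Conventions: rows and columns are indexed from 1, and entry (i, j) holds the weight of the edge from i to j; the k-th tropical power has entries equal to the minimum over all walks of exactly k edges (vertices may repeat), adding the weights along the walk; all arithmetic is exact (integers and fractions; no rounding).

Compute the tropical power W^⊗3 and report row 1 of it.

W^⊗2:
  [0, 4, -1, -5, -10]
  [-10, 5, 9, 0, 9]
  [12, 8, -5, 5, -1]
  [12, -1, -11, 5, 17]
  [5, 9, -2, 3, -5]
W^⊗3:
  [-8, 0, -13, -3, -9]
  [-3, -8, -18, -2, 7]
  [2, 7, -4, 1, -7]
  [-3, 1, -4, -8, -13]
  [0, 5, -8, 2, -4]
Answer: row 1 of W^⊗3 = [-8, 0, -13, -3, -9]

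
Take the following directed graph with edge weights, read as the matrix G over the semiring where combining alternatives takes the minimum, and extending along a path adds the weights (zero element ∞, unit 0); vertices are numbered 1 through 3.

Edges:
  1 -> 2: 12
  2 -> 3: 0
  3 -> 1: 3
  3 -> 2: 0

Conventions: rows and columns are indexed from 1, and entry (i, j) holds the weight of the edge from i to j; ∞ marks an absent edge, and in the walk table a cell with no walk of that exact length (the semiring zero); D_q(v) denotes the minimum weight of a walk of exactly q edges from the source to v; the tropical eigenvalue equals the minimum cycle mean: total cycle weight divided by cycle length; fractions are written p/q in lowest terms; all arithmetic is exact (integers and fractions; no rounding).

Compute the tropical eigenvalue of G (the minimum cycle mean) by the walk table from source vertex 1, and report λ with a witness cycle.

q=0: [0, ∞, ∞]
q=1: [∞, 12, ∞]
q=2: [∞, ∞, 12]
q=3: [15, 12, ∞]
Optimal cycle mean attained by: cycle 2->3->2, total 0 + 0, length 2.
Answer: λ = 0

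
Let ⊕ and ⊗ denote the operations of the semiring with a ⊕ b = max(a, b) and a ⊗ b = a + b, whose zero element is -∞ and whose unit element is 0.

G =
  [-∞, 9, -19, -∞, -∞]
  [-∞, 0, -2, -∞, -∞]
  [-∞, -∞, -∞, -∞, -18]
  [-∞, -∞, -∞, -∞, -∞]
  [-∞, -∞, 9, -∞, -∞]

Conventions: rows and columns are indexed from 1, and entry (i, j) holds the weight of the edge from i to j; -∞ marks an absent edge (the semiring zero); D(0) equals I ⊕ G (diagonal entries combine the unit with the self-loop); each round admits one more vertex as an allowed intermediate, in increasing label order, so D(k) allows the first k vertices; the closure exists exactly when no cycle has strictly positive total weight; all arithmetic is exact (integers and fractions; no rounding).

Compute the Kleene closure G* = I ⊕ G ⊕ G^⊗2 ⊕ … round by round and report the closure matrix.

D(0):
  [0, 9, -19, -∞, -∞]
  [-∞, 0, -2, -∞, -∞]
  [-∞, -∞, 0, -∞, -18]
  [-∞, -∞, -∞, 0, -∞]
  [-∞, -∞, 9, -∞, 0]
D(1):
  [0, 9, -19, -∞, -∞]
  [-∞, 0, -2, -∞, -∞]
  [-∞, -∞, 0, -∞, -18]
  [-∞, -∞, -∞, 0, -∞]
  [-∞, -∞, 9, -∞, 0]
D(2):
  [0, 9, 7, -∞, -∞]
  [-∞, 0, -2, -∞, -∞]
  [-∞, -∞, 0, -∞, -18]
  [-∞, -∞, -∞, 0, -∞]
  [-∞, -∞, 9, -∞, 0]
D(3):
  [0, 9, 7, -∞, -11]
  [-∞, 0, -2, -∞, -20]
  [-∞, -∞, 0, -∞, -18]
  [-∞, -∞, -∞, 0, -∞]
  [-∞, -∞, 9, -∞, 0]
D(4):
  [0, 9, 7, -∞, -11]
  [-∞, 0, -2, -∞, -20]
  [-∞, -∞, 0, -∞, -18]
  [-∞, -∞, -∞, 0, -∞]
  [-∞, -∞, 9, -∞, 0]
D(5):
  [0, 9, 7, -∞, -11]
  [-∞, 0, -2, -∞, -20]
  [-∞, -∞, 0, -∞, -18]
  [-∞, -∞, -∞, 0, -∞]
  [-∞, -∞, 9, -∞, 0]
Answer: G* = [[0, 9, 7, -∞, -11], [-∞, 0, -2, -∞, -20], [-∞, -∞, 0, -∞, -18], [-∞, -∞, -∞, 0, -∞], [-∞, -∞, 9, -∞, 0]]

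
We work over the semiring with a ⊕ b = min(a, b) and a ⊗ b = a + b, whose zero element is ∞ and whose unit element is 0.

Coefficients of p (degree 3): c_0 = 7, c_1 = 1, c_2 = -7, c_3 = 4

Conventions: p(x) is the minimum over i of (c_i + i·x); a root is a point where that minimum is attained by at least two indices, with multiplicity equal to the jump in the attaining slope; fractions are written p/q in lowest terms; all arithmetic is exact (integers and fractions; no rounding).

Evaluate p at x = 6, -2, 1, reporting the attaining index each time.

p(6) = min(7+0·6=7, 1+1·6=7, -7+2·6=5, 4+3·6=22) = 5 (attained by i=2)
p(-2) = min(7+0·(-2)=7, 1+1·(-2)=-1, -7+2·(-2)=-11, 4+3·(-2)=-2) = -11 (attained by i=2)
p(1) = min(7+0·1=7, 1+1·1=2, -7+2·1=-5, 4+3·1=7) = -5 (attained by i=2)
Answer: p(6) = 5; p(-2) = -11; p(1) = -5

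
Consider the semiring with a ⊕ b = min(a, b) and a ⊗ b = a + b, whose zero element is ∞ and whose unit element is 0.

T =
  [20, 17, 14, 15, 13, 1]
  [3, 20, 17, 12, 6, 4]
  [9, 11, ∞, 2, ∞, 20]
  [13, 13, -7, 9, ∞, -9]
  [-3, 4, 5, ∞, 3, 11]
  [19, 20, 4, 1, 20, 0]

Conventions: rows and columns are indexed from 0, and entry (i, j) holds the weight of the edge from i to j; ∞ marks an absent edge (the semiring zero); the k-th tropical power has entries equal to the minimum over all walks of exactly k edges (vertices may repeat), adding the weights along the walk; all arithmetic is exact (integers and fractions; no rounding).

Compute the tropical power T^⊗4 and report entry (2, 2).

T^⊗2:
  [10, 17, 5, 2, 16, 1]
  [3, 10, 5, 5, 9, 3]
  [14, 15, -5, 11, 17, -7]
  [2, 4, -5, -8, 11, -9]
  [0, 7, 8, 7, 6, -2]
  [13, 14, -6, 1, 20, -8]
T^⊗3:
  [13, 15, -5, 2, 19, -7]
  [6, 13, -2, 4, 12, -4]
  [4, 6, -3, -6, 13, -7]
  [4, 5, -15, -8, 10, -17]
  [3, 10, 0, -1, 9, -2]
  [3, 5, -6, -7, 12, -8]
T^⊗4:
  [4, 6, -5, -6, 13, -7]
  [7, 9, -3, -3, 15, -5]
  [6, 7, -13, -6, 12, -15]
  [-6, -4, -15, -16, 3, -17]
  [6, 11, -8, -1, 12, -10]
  [3, 5, -14, -7, 11, -16]
Key observation: the optimum is the walk 2->3->5->3->2, with weight 2 + (-9) + 1 + (-7) = -13.
Optimal value attained by: walk 2->3->5->3->2.
Answer: (T^⊗4)[2][2] = -13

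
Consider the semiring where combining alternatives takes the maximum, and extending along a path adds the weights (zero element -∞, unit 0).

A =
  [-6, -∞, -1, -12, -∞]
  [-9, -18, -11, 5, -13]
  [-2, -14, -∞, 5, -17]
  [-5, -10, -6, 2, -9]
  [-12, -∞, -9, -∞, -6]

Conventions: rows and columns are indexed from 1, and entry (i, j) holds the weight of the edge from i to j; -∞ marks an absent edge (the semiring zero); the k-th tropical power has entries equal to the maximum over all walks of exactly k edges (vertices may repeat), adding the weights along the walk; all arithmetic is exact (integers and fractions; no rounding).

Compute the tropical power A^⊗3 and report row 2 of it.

A^⊗2:
  [-3, -15, -7, 4, -18]
  [0, -5, -1, 7, -4]
  [0, -5, -1, 7, -4]
  [-3, -8, -4, 4, -7]
  [-11, -23, -13, -4, -12]
A^⊗3:
  [-1, -6, -2, 6, -5]
  [2, -3, 1, 9, -2]
  [2, -3, 1, 9, -2]
  [-1, -6, -2, 6, -5]
  [-9, -14, -10, -2, -13]
Answer: row 2 of A^⊗3 = [2, -3, 1, 9, -2]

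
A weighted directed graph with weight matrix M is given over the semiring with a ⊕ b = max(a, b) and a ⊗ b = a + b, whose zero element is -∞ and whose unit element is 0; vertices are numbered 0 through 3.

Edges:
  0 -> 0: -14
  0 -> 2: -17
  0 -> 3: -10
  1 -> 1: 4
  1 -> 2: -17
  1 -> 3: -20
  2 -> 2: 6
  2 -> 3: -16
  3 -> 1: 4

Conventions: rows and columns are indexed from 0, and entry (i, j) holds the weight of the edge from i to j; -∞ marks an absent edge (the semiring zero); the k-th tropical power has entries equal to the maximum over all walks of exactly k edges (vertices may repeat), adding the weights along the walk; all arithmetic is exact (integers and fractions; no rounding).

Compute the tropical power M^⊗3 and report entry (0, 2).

M^⊗2:
  [-28, -6, -11, -24]
  [-∞, 8, -11, -16]
  [-∞, -12, 12, -10]
  [-∞, 8, -13, -16]
M^⊗3:
  [-42, -2, -5, -26]
  [-∞, 12, -5, -12]
  [-∞, -6, 18, -4]
  [-∞, 12, -7, -12]
Key observation: the optimum is the walk 0->2->2->2, with weight (-17) + 6 + 6 = -5.
Optimal value attained by: walk 0->2->2->2.
Answer: (M^⊗3)[0][2] = -5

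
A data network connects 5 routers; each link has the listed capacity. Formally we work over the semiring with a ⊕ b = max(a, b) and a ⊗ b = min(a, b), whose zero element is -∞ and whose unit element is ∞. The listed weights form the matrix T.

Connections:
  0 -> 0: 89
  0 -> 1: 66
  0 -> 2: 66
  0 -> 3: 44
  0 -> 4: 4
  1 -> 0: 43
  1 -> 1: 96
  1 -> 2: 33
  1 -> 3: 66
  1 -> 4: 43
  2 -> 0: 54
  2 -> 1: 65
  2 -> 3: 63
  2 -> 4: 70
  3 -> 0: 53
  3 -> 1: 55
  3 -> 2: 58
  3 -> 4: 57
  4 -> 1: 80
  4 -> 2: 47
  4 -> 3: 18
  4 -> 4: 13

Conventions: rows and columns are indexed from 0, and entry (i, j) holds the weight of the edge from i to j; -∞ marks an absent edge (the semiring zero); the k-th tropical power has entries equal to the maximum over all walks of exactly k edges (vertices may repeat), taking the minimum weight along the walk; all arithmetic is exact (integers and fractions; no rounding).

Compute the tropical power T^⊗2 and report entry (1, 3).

T^⊗2:
  [89, 66, 66, 66, 66]
  [53, 96, 58, 66, 57]
  [54, 70, 58, 65, 57]
  [54, 58, 53, 58, 58]
  [47, 80, 33, 66, 47]
Key observation: the optimum is the walk 1->1->3, with weight 96 min 66 = 66.
Optimal value attained by: walk 1->1->3.
Answer: (T^⊗2)[1][3] = 66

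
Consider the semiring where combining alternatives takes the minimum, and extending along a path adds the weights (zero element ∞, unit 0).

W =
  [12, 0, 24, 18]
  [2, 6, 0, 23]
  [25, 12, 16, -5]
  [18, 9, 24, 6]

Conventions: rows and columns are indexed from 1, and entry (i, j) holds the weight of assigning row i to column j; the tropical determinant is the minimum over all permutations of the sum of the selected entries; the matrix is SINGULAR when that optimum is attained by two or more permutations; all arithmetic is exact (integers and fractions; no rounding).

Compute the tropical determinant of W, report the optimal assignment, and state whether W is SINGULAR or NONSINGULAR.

σ = (1, 2, 3, 4): 12 + 6 + 16 + 6 = 40
σ = (1, 2, 4, 3): 12 + 6 + (-5) + 24 = 37
σ = (1, 3, 2, 4): 12 + 0 + 12 + 6 = 30
σ = (1, 3, 4, 2): 12 + 0 + (-5) + 9 = 16
σ = (1, 4, 2, 3): 12 + 23 + 12 + 24 = 71
σ = (1, 4, 3, 2): 12 + 23 + 16 + 9 = 60
σ = (2, 1, 3, 4): 0 + 2 + 16 + 6 = 24
σ = (2, 1, 4, 3): 0 + 2 + (-5) + 24 = 21
σ = (2, 3, 1, 4): 0 + 0 + 25 + 6 = 31
σ = (2, 3, 4, 1): 0 + 0 + (-5) + 18 = 13
σ = (2, 4, 1, 3): 0 + 23 + 25 + 24 = 72
σ = (2, 4, 3, 1): 0 + 23 + 16 + 18 = 57
σ = (3, 1, 2, 4): 24 + 2 + 12 + 6 = 44
σ = (3, 1, 4, 2): 24 + 2 + (-5) + 9 = 30
σ = (3, 2, 1, 4): 24 + 6 + 25 + 6 = 61
σ = (3, 2, 4, 1): 24 + 6 + (-5) + 18 = 43
σ = (3, 4, 1, 2): 24 + 23 + 25 + 9 = 81
σ = (3, 4, 2, 1): 24 + 23 + 12 + 18 = 77
σ = (4, 1, 2, 3): 18 + 2 + 12 + 24 = 56
σ = (4, 1, 3, 2): 18 + 2 + 16 + 9 = 45
σ = (4, 2, 1, 3): 18 + 6 + 25 + 24 = 73
σ = (4, 2, 3, 1): 18 + 6 + 16 + 18 = 58
σ = (4, 3, 1, 2): 18 + 0 + 25 + 9 = 52
σ = (4, 3, 2, 1): 18 + 0 + 12 + 18 = 48
Optimal value attained by: σ = (2, 3, 4, 1).
Answer: det⊕(W) = 13; verdict: NONSINGULAR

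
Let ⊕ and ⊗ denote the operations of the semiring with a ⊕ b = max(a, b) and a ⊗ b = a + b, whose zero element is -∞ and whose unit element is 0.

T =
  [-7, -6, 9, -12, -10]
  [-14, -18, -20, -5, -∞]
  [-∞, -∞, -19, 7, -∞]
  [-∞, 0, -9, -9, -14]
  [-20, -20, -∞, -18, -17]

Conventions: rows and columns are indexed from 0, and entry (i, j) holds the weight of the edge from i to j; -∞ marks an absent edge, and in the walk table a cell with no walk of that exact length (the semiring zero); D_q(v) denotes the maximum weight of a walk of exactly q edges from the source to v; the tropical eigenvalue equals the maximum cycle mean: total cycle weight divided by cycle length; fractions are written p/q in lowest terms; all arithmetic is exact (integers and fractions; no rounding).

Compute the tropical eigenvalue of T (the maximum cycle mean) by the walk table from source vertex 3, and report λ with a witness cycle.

q=0: [-∞, -∞, -∞, 0, -∞]
q=1: [-∞, 0, -9, -9, -14]
q=2: [-14, -9, -18, -2, -23]
q=3: [-21, -2, -5, -11, -16]
q=4: [-16, -11, -12, 2, -25]
q=5: [-23, 2, -7, -5, -12]
Optimal cycle mean attained by: cycle 0->2->3->1->0, total 9 + 7 + 0 + (-14), length 4.
Answer: λ = 1/2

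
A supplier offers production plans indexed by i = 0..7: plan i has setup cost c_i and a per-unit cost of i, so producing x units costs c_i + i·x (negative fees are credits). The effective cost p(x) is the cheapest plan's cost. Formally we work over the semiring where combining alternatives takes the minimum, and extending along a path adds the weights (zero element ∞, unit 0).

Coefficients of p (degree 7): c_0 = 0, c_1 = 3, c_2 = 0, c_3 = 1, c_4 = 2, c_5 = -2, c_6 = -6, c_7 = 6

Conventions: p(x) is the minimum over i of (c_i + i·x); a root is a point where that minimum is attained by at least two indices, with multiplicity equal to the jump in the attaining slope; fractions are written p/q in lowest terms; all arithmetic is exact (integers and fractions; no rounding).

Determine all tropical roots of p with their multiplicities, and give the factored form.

hull edge (i=0, c=0) to (i=6, c=-6): slope -1, span 6
hull edge (i=6, c=-6) to (i=7, c=6): slope 12, span 1
Factored form: p(x) = 6 ⊗ (x ⊕ (-12)) ⊗ (x ⊕ 1) ⊗ (x ⊕ 1) ⊗ (x ⊕ 1) ⊗ (x ⊕ 1) ⊗ (x ⊕ 1) ⊗ (x ⊕ 1)
Answer: roots = -12 (mult 1), 1 (mult 6)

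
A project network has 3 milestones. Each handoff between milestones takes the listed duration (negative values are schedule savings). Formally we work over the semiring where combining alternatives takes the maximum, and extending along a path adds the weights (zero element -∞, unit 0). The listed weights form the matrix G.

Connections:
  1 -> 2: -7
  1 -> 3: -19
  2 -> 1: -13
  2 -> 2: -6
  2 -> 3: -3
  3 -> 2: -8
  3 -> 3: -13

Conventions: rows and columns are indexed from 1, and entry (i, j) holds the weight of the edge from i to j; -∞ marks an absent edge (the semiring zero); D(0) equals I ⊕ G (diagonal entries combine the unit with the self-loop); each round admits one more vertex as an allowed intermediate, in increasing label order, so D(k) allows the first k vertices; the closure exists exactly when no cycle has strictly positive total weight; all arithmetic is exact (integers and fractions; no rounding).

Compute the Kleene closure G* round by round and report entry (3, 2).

D(0):
  [0, -7, -19]
  [-13, 0, -3]
  [-∞, -8, 0]
D(1):
  [0, -7, -19]
  [-13, 0, -3]
  [-∞, -8, 0]
D(2):
  [0, -7, -10]
  [-13, 0, -3]
  [-21, -8, 0]
D(3):
  [0, -7, -10]
  [-13, 0, -3]
  [-21, -8, 0]
Answer: G*[3][2] = -8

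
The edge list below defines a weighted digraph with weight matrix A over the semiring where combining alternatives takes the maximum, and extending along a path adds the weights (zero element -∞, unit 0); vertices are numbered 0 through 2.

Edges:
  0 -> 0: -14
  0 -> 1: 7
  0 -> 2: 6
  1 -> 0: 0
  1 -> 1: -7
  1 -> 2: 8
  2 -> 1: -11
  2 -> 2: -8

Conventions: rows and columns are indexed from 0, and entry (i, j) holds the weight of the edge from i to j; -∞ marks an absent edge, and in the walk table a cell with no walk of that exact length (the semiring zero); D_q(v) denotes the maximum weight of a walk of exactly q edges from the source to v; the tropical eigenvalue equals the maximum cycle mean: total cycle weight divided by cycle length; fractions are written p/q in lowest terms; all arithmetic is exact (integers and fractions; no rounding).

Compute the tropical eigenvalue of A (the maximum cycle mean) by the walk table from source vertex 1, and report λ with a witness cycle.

q=0: [-∞, 0, -∞]
q=1: [0, -7, 8]
q=2: [-7, 7, 6]
q=3: [7, 0, 15]
Optimal cycle mean attained by: cycle 0->1->0, total 7 + 0, length 2.
Answer: λ = 7/2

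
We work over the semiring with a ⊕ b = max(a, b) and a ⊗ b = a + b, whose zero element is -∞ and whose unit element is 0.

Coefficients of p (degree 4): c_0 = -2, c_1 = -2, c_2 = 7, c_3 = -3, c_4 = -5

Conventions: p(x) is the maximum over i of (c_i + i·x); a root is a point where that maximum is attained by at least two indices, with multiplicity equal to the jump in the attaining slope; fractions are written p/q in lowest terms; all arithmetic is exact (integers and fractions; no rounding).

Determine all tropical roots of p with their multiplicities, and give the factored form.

hull edge (i=0, c=-2) to (i=2, c=7): slope 9/2, span 2
hull edge (i=2, c=7) to (i=4, c=-5): slope -6, span 2
Factored form: p(x) = -5 ⊗ (x ⊕ (-9/2)) ⊗ (x ⊕ (-9/2)) ⊗ (x ⊕ 6) ⊗ (x ⊕ 6)
Answer: roots = -9/2 (mult 2), 6 (mult 2)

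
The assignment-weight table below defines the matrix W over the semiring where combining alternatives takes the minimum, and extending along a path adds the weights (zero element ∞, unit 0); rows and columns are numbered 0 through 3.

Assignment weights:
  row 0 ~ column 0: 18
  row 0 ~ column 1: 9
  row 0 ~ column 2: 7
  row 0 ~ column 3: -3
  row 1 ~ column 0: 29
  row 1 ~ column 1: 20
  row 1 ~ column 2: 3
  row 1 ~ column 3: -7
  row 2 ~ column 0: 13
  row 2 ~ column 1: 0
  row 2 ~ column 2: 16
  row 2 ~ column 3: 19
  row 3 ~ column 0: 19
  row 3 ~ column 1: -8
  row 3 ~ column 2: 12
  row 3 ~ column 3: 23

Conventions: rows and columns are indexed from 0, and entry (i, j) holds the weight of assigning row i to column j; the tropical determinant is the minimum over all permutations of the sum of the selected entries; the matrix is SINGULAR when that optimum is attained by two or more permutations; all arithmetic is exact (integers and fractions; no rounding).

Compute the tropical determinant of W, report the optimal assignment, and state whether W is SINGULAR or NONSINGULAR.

σ = (0, 1, 2, 3): 18 + 20 + 16 + 23 = 77
σ = (0, 1, 3, 2): 18 + 20 + 19 + 12 = 69
σ = (0, 2, 1, 3): 18 + 3 + 0 + 23 = 44
σ = (0, 2, 3, 1): 18 + 3 + 19 + (-8) = 32
σ = (0, 3, 1, 2): 18 + (-7) + 0 + 12 = 23
σ = (0, 3, 2, 1): 18 + (-7) + 16 + (-8) = 19
σ = (1, 0, 2, 3): 9 + 29 + 16 + 23 = 77
σ = (1, 0, 3, 2): 9 + 29 + 19 + 12 = 69
σ = (1, 2, 0, 3): 9 + 3 + 13 + 23 = 48
σ = (1, 2, 3, 0): 9 + 3 + 19 + 19 = 50
σ = (1, 3, 0, 2): 9 + (-7) + 13 + 12 = 27
σ = (1, 3, 2, 0): 9 + (-7) + 16 + 19 = 37
σ = (2, 0, 1, 3): 7 + 29 + 0 + 23 = 59
σ = (2, 0, 3, 1): 7 + 29 + 19 + (-8) = 47
σ = (2, 1, 0, 3): 7 + 20 + 13 + 23 = 63
σ = (2, 1, 3, 0): 7 + 20 + 19 + 19 = 65
σ = (2, 3, 0, 1): 7 + (-7) + 13 + (-8) = 5
σ = (2, 3, 1, 0): 7 + (-7) + 0 + 19 = 19
σ = (3, 0, 1, 2): (-3) + 29 + 0 + 12 = 38
σ = (3, 0, 2, 1): (-3) + 29 + 16 + (-8) = 34
σ = (3, 1, 0, 2): (-3) + 20 + 13 + 12 = 42
σ = (3, 1, 2, 0): (-3) + 20 + 16 + 19 = 52
σ = (3, 2, 0, 1): (-3) + 3 + 13 + (-8) = 5
σ = (3, 2, 1, 0): (-3) + 3 + 0 + 19 = 19
Optimal value attained by: σ = (2, 3, 0, 1).
Answer: det⊕(W) = 5; verdict: SINGULAR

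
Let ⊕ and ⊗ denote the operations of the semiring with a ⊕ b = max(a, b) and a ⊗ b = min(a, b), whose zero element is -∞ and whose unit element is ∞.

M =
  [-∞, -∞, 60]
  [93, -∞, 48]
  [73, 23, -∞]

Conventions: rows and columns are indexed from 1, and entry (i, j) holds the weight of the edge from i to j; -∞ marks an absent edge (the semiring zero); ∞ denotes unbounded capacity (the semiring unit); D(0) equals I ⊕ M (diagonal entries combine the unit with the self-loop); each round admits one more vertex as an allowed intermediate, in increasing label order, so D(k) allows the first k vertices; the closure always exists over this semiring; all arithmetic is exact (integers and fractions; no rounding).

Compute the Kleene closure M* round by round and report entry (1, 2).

D(0):
  [∞, -∞, 60]
  [93, ∞, 48]
  [73, 23, ∞]
D(1):
  [∞, -∞, 60]
  [93, ∞, 60]
  [73, 23, ∞]
D(2):
  [∞, -∞, 60]
  [93, ∞, 60]
  [73, 23, ∞]
D(3):
  [∞, 23, 60]
  [93, ∞, 60]
  [73, 23, ∞]
Answer: M*[1][2] = 23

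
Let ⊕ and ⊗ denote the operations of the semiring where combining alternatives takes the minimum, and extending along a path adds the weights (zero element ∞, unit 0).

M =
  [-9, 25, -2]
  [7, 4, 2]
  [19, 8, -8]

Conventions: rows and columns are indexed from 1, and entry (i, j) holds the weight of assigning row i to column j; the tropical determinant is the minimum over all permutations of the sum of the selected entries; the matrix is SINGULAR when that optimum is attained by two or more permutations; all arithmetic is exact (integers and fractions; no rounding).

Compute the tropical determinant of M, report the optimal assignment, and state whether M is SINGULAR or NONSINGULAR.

σ = (1, 2, 3): (-9) + 4 + (-8) = -13
σ = (1, 3, 2): (-9) + 2 + 8 = 1
σ = (2, 1, 3): 25 + 7 + (-8) = 24
σ = (2, 3, 1): 25 + 2 + 19 = 46
σ = (3, 1, 2): (-2) + 7 + 8 = 13
σ = (3, 2, 1): (-2) + 4 + 19 = 21
Optimal value attained by: σ = (1, 2, 3).
Answer: det⊕(M) = -13; verdict: NONSINGULAR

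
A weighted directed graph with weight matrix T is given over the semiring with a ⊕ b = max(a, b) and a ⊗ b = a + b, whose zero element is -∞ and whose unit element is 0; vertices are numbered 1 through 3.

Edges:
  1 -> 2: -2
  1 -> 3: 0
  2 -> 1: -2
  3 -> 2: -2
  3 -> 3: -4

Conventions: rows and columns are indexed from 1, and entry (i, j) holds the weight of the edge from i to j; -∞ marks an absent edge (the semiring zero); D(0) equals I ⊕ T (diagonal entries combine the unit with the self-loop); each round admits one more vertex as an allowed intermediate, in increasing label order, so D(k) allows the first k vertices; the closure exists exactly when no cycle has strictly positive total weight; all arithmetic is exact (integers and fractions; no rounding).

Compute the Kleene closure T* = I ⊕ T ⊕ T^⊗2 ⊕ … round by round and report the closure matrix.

D(0):
  [0, -2, 0]
  [-2, 0, -∞]
  [-∞, -2, 0]
D(1):
  [0, -2, 0]
  [-2, 0, -2]
  [-∞, -2, 0]
D(2):
  [0, -2, 0]
  [-2, 0, -2]
  [-4, -2, 0]
D(3):
  [0, -2, 0]
  [-2, 0, -2]
  [-4, -2, 0]
Answer: T* = [[0, -2, 0], [-2, 0, -2], [-4, -2, 0]]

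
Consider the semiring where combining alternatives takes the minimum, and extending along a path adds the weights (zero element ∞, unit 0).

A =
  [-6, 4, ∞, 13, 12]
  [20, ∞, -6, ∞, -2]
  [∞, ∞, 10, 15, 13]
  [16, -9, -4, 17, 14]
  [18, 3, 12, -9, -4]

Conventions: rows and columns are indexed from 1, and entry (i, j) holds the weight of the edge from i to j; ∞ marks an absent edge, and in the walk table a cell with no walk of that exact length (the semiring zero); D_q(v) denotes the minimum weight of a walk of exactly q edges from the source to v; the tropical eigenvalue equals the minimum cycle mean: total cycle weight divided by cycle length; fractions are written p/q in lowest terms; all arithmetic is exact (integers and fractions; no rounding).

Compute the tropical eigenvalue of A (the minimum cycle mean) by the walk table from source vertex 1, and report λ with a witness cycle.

q=0: [0, ∞, ∞, ∞, ∞]
q=1: [-6, 4, ∞, 13, 12]
q=2: [-12, -2, -2, 3, 2]
q=3: [-18, -8, -8, -7, -4]
q=4: [-24, -16, -14, -13, -10]
q=5: [-30, -22, -22, -19, -18]
Optimal cycle mean attained by: cycle 2->5->4->2, total (-2) + (-9) + (-9), length 3.
Answer: λ = -20/3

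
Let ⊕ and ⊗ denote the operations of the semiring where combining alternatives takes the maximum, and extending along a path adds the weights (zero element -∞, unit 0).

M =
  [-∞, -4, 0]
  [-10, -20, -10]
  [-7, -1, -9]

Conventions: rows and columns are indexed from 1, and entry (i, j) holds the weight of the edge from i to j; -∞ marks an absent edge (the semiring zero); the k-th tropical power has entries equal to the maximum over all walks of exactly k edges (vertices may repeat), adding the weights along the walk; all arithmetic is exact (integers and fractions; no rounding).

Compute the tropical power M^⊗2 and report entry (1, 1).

M^⊗2:
  [-7, -1, -9]
  [-17, -11, -10]
  [-11, -10, -7]
Key observation: the optimum is the walk 1->3->1, with weight 0 + (-7) = -7.
Optimal value attained by: walk 1->3->1.
Answer: (M^⊗2)[1][1] = -7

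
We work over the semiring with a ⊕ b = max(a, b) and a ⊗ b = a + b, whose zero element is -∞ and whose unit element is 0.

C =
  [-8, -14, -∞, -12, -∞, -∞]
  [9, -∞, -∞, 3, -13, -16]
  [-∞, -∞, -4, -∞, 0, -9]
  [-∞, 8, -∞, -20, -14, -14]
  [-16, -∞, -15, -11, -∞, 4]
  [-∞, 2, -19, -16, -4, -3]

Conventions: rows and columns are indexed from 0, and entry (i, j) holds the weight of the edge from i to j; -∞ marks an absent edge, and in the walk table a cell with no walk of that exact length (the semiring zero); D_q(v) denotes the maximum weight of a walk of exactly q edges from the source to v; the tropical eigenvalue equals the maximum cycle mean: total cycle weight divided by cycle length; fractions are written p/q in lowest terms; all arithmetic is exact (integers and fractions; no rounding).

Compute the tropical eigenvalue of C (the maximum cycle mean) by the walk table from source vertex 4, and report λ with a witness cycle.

q=0: [-∞, -∞, -∞, -∞, 0, -∞]
q=1: [-16, -∞, -15, -11, -∞, 4]
q=2: [-24, 6, -15, -12, 0, 1]
q=3: [15, 3, -15, 9, -3, 4]
q=4: [12, 17, -15, 6, 0, 1]
q=5: [26, 14, -15, 20, 4, 4]
q=6: [23, 28, -11, 17, 6, 8]
Optimal cycle mean attained by: cycle 1->3->1, total 3 + 8, length 2.
Answer: λ = 11/2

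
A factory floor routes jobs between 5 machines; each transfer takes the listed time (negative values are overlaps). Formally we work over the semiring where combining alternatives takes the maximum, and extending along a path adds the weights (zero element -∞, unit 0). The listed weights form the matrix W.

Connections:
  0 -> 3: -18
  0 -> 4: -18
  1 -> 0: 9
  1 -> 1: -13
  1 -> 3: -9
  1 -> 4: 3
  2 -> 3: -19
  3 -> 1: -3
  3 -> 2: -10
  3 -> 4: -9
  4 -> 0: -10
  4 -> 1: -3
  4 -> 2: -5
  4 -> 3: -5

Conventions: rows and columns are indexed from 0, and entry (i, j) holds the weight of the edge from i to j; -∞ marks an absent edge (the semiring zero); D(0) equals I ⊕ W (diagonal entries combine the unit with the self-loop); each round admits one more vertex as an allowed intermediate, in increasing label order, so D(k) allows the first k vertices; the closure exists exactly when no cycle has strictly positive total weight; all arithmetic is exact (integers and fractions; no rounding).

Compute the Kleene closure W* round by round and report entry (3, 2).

D(0):
  [0, -∞, -∞, -18, -18]
  [9, 0, -∞, -9, 3]
  [-∞, -∞, 0, -19, -∞]
  [-∞, -3, -10, 0, -9]
  [-10, -3, -5, -5, 0]
D(1):
  [0, -∞, -∞, -18, -18]
  [9, 0, -∞, -9, 3]
  [-∞, -∞, 0, -19, -∞]
  [-∞, -3, -10, 0, -9]
  [-10, -3, -5, -5, 0]
D(2):
  [0, -∞, -∞, -18, -18]
  [9, 0, -∞, -9, 3]
  [-∞, -∞, 0, -19, -∞]
  [6, -3, -10, 0, 0]
  [6, -3, -5, -5, 0]
D(3):
  [0, -∞, -∞, -18, -18]
  [9, 0, -∞, -9, 3]
  [-∞, -∞, 0, -19, -∞]
  [6, -3, -10, 0, 0]
  [6, -3, -5, -5, 0]
D(4):
  [0, -21, -28, -18, -18]
  [9, 0, -19, -9, 3]
  [-13, -22, 0, -19, -19]
  [6, -3, -10, 0, 0]
  [6, -3, -5, -5, 0]
D(5):
  [0, -21, -23, -18, -18]
  [9, 0, -2, -2, 3]
  [-13, -22, 0, -19, -19]
  [6, -3, -5, 0, 0]
  [6, -3, -5, -5, 0]
Answer: W*[3][2] = -5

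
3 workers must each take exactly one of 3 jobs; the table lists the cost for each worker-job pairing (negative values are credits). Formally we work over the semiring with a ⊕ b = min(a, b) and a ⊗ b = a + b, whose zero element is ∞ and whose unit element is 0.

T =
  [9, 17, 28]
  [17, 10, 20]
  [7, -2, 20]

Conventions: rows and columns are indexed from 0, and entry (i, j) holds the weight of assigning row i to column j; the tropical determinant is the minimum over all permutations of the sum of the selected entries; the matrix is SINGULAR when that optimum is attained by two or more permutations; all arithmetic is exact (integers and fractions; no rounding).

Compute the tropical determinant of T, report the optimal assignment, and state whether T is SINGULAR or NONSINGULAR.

σ = (0, 1, 2): 9 + 10 + 20 = 39
σ = (0, 2, 1): 9 + 20 + (-2) = 27
σ = (1, 0, 2): 17 + 17 + 20 = 54
σ = (1, 2, 0): 17 + 20 + 7 = 44
σ = (2, 0, 1): 28 + 17 + (-2) = 43
σ = (2, 1, 0): 28 + 10 + 7 = 45
Optimal value attained by: σ = (0, 2, 1).
Answer: det⊕(T) = 27; verdict: NONSINGULAR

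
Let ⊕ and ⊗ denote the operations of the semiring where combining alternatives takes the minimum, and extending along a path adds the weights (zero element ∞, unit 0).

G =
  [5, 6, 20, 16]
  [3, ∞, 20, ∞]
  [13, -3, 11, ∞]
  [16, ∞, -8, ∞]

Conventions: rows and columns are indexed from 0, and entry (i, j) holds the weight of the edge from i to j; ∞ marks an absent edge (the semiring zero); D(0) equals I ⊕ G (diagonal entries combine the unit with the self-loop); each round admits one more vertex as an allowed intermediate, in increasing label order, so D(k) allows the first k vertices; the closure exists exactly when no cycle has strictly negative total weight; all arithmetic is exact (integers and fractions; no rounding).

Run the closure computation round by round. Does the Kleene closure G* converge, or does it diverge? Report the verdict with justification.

D(0):
  [0, 6, 20, 16]
  [3, 0, 20, ∞]
  [13, -3, 0, ∞]
  [16, ∞, -8, 0]
D(1):
  [0, 6, 20, 16]
  [3, 0, 20, 19]
  [13, -3, 0, 29]
  [16, 22, -8, 0]
D(2):
  [0, 6, 20, 16]
  [3, 0, 20, 19]
  [0, -3, 0, 16]
  [16, 22, -8, 0]
D(3):
  [0, 6, 20, 16]
  [3, 0, 20, 19]
  [0, -3, 0, 16]
  [-8, -11, -8, 0]
D(4):
  [0, 5, 8, 16]
  [3, 0, 11, 19]
  [0, -3, 0, 16]
  [-8, -11, -8, 0]
Key observation: every diagonal entry stays at the unit through all rounds, so no improving cycle exists.
Answer: CONVERGES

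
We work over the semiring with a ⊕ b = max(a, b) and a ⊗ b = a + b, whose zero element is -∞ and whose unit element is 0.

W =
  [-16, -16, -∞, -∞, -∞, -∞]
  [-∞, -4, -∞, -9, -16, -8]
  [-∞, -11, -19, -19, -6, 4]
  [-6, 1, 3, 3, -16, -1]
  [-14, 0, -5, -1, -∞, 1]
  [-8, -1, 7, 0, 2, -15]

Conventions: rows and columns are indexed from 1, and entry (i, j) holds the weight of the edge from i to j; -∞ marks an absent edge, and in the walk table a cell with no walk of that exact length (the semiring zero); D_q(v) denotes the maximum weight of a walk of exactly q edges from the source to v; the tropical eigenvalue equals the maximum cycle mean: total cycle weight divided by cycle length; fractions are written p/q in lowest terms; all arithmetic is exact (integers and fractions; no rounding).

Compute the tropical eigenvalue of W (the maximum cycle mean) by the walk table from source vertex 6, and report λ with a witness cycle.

q=0: [-∞, -∞, -∞, -∞, -∞, 0]
q=1: [-8, -1, 7, 0, 2, -15]
q=2: [-6, 2, 3, 3, 1, 11]
q=3: [3, 10, 18, 11, 13, 7]
q=4: [5, 13, 14, 14, 12, 22]
q=5: [14, 21, 29, 22, 24, 18]
q=6: [16, 24, 25, 25, 23, 33]
Optimal cycle mean attained by: cycle 3->6->3, total 4 + 7, length 2.
Answer: λ = 11/2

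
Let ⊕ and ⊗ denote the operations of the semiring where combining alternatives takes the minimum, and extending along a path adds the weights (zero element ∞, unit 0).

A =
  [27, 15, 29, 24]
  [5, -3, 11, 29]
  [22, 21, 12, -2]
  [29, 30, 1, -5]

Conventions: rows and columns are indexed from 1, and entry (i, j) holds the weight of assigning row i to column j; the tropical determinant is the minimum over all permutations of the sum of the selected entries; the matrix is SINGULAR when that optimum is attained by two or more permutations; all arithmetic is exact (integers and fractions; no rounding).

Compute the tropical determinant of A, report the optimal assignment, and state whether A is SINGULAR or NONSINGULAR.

σ = (1, 2, 3, 4): 27 + (-3) + 12 + (-5) = 31
σ = (1, 2, 4, 3): 27 + (-3) + (-2) + 1 = 23
σ = (1, 3, 2, 4): 27 + 11 + 21 + (-5) = 54
σ = (1, 3, 4, 2): 27 + 11 + (-2) + 30 = 66
σ = (1, 4, 2, 3): 27 + 29 + 21 + 1 = 78
σ = (1, 4, 3, 2): 27 + 29 + 12 + 30 = 98
σ = (2, 1, 3, 4): 15 + 5 + 12 + (-5) = 27
σ = (2, 1, 4, 3): 15 + 5 + (-2) + 1 = 19
σ = (2, 3, 1, 4): 15 + 11 + 22 + (-5) = 43
σ = (2, 3, 4, 1): 15 + 11 + (-2) + 29 = 53
σ = (2, 4, 1, 3): 15 + 29 + 22 + 1 = 67
σ = (2, 4, 3, 1): 15 + 29 + 12 + 29 = 85
σ = (3, 1, 2, 4): 29 + 5 + 21 + (-5) = 50
σ = (3, 1, 4, 2): 29 + 5 + (-2) + 30 = 62
σ = (3, 2, 1, 4): 29 + (-3) + 22 + (-5) = 43
σ = (3, 2, 4, 1): 29 + (-3) + (-2) + 29 = 53
σ = (3, 4, 1, 2): 29 + 29 + 22 + 30 = 110
σ = (3, 4, 2, 1): 29 + 29 + 21 + 29 = 108
σ = (4, 1, 2, 3): 24 + 5 + 21 + 1 = 51
σ = (4, 1, 3, 2): 24 + 5 + 12 + 30 = 71
σ = (4, 2, 1, 3): 24 + (-3) + 22 + 1 = 44
σ = (4, 2, 3, 1): 24 + (-3) + 12 + 29 = 62
σ = (4, 3, 1, 2): 24 + 11 + 22 + 30 = 87
σ = (4, 3, 2, 1): 24 + 11 + 21 + 29 = 85
Optimal value attained by: σ = (2, 1, 4, 3).
Answer: det⊕(A) = 19; verdict: NONSINGULAR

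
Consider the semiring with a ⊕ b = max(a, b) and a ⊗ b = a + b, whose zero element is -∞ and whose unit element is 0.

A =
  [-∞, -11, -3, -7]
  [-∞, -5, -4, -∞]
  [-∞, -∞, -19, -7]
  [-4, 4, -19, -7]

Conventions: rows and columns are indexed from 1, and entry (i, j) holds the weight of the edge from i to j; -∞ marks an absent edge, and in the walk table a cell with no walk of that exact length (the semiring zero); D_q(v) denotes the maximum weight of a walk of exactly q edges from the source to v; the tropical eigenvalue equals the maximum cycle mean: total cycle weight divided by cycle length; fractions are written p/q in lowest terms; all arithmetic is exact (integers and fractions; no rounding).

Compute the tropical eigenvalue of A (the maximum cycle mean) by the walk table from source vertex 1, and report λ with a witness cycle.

q=0: [0, -∞, -∞, -∞]
q=1: [-∞, -11, -3, -7]
q=2: [-11, -3, -15, -10]
q=3: [-14, -6, -7, -17]
q=4: [-21, -11, -10, -14]
Optimal cycle mean attained by: cycle 2->3->4->2, total (-4) + (-7) + 4, length 3.
Answer: λ = -7/3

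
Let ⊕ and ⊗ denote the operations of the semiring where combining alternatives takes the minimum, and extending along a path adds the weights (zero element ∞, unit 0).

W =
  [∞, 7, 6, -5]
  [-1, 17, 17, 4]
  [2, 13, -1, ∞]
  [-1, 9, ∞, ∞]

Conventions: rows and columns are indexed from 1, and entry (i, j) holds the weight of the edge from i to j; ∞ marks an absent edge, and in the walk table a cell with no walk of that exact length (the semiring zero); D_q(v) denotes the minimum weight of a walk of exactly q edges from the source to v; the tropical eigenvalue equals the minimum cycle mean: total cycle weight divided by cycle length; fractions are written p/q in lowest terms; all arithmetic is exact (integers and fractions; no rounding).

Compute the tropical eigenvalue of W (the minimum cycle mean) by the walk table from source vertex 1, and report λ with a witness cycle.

q=0: [0, ∞, ∞, ∞]
q=1: [∞, 7, 6, -5]
q=2: [-6, 4, 5, 11]
q=3: [3, 1, 0, -11]
q=4: [-12, -2, -1, -2]
Optimal cycle mean attained by: cycle 1->4->1, total (-5) + (-1), length 2.
Answer: λ = -3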